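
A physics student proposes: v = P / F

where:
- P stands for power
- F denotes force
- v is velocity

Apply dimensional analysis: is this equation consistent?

Yes

P (power) has dimensions [L^2 M T^-3].
F (force) has dimensions [L M T^-2].
v (velocity) has dimensions [L T^-1].

Left side: [L T^-1]
Right side: [L T^-1]

Both sides have the same dimensions, so the equation is dimensionally consistent.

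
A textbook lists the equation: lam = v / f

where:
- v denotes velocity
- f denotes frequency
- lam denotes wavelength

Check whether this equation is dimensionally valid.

Yes

v (velocity) has dimensions [L T^-1].
f (frequency) has dimensions [T^-1].
lam (wavelength) has dimensions [L].

Left side: [L]
Right side: [L]

Both sides have the same dimensions, so the equation is dimensionally consistent.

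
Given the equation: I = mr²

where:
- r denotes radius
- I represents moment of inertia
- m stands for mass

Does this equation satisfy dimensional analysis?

Yes

r (radius) has dimensions [L].
I (moment of inertia) has dimensions [L^2 M].
m (mass) has dimensions [M].

Left side: [L^2 M]
Right side: [L^2 M]

Both sides have the same dimensions, so the equation is dimensionally consistent.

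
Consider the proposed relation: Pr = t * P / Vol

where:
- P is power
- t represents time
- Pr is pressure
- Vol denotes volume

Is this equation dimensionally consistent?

Yes

P (power) has dimensions [L^2 M T^-3].
t (time) has dimensions [T].
Pr (pressure) has dimensions [L^-1 M T^-2].
Vol (volume) has dimensions [L^3].

Left side: [L^-1 M T^-2]
Right side: [L^-1 M T^-2]

Both sides have the same dimensions, so the equation is dimensionally consistent.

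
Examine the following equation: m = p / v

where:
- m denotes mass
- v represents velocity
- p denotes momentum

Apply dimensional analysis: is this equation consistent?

Yes

m (mass) has dimensions [M].
v (velocity) has dimensions [L T^-1].
p (momentum) has dimensions [L M T^-1].

Left side: [M]
Right side: [M]

Both sides have the same dimensions, so the equation is dimensionally consistent.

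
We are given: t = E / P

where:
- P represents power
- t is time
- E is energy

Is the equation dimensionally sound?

Yes

P (power) has dimensions [L^2 M T^-3].
t (time) has dimensions [T].
E (energy) has dimensions [L^2 M T^-2].

Left side: [T]
Right side: [T]

Both sides have the same dimensions, so the equation is dimensionally consistent.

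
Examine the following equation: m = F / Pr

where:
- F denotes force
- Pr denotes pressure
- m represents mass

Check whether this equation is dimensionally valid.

No

F (force) has dimensions [L M T^-2].
Pr (pressure) has dimensions [L^-1 M T^-2].
m (mass) has dimensions [M].

Left side: [M]
Right side: [L^2]

The two sides have different dimensions, so the equation is NOT dimensionally consistent.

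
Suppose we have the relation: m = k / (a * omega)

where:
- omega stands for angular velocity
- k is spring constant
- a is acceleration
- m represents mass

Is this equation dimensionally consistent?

No

omega (angular velocity) has dimensions [T^-1].
k (spring constant) has dimensions [M T^-2].
a (acceleration) has dimensions [L T^-2].
m (mass) has dimensions [M].

Left side: [M]
Right side: [L^-1 M T]

The two sides have different dimensions, so the equation is NOT dimensionally consistent.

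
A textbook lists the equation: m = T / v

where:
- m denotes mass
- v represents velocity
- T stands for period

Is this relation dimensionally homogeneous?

No

m (mass) has dimensions [M].
v (velocity) has dimensions [L T^-1].
T (period) has dimensions [T].

Left side: [M]
Right side: [L^-1 T^2]

The two sides have different dimensions, so the equation is NOT dimensionally consistent.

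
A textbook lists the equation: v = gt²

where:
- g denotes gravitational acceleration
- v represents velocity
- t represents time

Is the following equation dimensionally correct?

No

g (gravitational acceleration) has dimensions [L T^-2].
v (velocity) has dimensions [L T^-1].
t (time) has dimensions [T].

Left side: [L T^-1]
Right side: [L]

The two sides have different dimensions, so the equation is NOT dimensionally consistent.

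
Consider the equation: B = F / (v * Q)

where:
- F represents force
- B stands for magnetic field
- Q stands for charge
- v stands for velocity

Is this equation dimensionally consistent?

Yes

F (force) has dimensions [L M T^-2].
B (magnetic field) has dimensions [I^-1 M T^-2].
Q (charge) has dimensions [I T].
v (velocity) has dimensions [L T^-1].

Left side: [I^-1 M T^-2]
Right side: [I^-1 M T^-2]

Both sides have the same dimensions, so the equation is dimensionally consistent.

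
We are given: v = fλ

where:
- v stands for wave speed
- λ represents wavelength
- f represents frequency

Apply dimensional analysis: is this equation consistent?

Yes

v (wave speed) has dimensions [L T^-1].
λ (wavelength) has dimensions [L].
f (frequency) has dimensions [T^-1].

Left side: [L T^-1]
Right side: [L T^-1]

Both sides have the same dimensions, so the equation is dimensionally consistent.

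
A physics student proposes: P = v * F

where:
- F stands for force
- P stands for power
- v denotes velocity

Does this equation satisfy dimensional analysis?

Yes

F (force) has dimensions [L M T^-2].
P (power) has dimensions [L^2 M T^-3].
v (velocity) has dimensions [L T^-1].

Left side: [L^2 M T^-3]
Right side: [L^2 M T^-3]

Both sides have the same dimensions, so the equation is dimensionally consistent.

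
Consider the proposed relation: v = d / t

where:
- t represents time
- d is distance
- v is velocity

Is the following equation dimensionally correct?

Yes

t (time) has dimensions [T].
d (distance) has dimensions [L].
v (velocity) has dimensions [L T^-1].

Left side: [L T^-1]
Right side: [L T^-1]

Both sides have the same dimensions, so the equation is dimensionally consistent.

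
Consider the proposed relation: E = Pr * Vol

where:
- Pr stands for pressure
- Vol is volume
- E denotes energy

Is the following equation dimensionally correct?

Yes

Pr (pressure) has dimensions [L^-1 M T^-2].
Vol (volume) has dimensions [L^3].
E (energy) has dimensions [L^2 M T^-2].

Left side: [L^2 M T^-2]
Right side: [L^2 M T^-2]

Both sides have the same dimensions, so the equation is dimensionally consistent.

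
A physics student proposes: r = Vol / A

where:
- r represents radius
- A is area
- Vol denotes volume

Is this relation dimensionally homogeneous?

Yes

r (radius) has dimensions [L].
A (area) has dimensions [L^2].
Vol (volume) has dimensions [L^3].

Left side: [L]
Right side: [L]

Both sides have the same dimensions, so the equation is dimensionally consistent.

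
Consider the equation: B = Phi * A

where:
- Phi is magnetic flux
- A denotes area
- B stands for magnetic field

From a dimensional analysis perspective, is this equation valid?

No

Phi (magnetic flux) has dimensions [I^-1 L^2 M T^-2].
A (area) has dimensions [L^2].
B (magnetic field) has dimensions [I^-1 M T^-2].

Left side: [I^-1 M T^-2]
Right side: [I^-1 L^4 M T^-2]

The two sides have different dimensions, so the equation is NOT dimensionally consistent.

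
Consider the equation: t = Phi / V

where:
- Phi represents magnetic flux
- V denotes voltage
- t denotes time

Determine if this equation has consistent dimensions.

Yes

Phi (magnetic flux) has dimensions [I^-1 L^2 M T^-2].
V (voltage) has dimensions [I^-1 L^2 M T^-3].
t (time) has dimensions [T].

Left side: [T]
Right side: [T]

Both sides have the same dimensions, so the equation is dimensionally consistent.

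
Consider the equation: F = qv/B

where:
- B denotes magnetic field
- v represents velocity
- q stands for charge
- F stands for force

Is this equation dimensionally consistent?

No

B (magnetic field) has dimensions [I^-1 M T^-2].
v (velocity) has dimensions [L T^-1].
q (charge) has dimensions [I T].
F (force) has dimensions [L M T^-2].

Left side: [L M T^-2]
Right side: [I^2 L M^-1 T^2]

The two sides have different dimensions, so the equation is NOT dimensionally consistent.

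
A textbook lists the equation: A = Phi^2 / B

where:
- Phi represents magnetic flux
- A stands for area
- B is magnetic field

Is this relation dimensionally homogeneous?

No

Phi (magnetic flux) has dimensions [I^-1 L^2 M T^-2].
A (area) has dimensions [L^2].
B (magnetic field) has dimensions [I^-1 M T^-2].

Left side: [L^2]
Right side: [I^-1 L^4 M T^-2]

The two sides have different dimensions, so the equation is NOT dimensionally consistent.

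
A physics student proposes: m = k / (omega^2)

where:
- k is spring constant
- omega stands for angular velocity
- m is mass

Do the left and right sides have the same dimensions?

Yes

k (spring constant) has dimensions [M T^-2].
omega (angular velocity) has dimensions [T^-1].
m (mass) has dimensions [M].

Left side: [M]
Right side: [M]

Both sides have the same dimensions, so the equation is dimensionally consistent.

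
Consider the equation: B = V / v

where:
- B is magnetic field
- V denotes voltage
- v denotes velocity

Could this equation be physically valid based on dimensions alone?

No

B (magnetic field) has dimensions [I^-1 M T^-2].
V (voltage) has dimensions [I^-1 L^2 M T^-3].
v (velocity) has dimensions [L T^-1].

Left side: [I^-1 M T^-2]
Right side: [I^-1 L M T^-2]

The two sides have different dimensions, so the equation is NOT dimensionally consistent.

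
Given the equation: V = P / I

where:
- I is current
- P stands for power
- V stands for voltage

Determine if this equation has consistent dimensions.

Yes

I (current) has dimensions [I].
P (power) has dimensions [L^2 M T^-3].
V (voltage) has dimensions [I^-1 L^2 M T^-3].

Left side: [I^-1 L^2 M T^-3]
Right side: [I^-1 L^2 M T^-3]

Both sides have the same dimensions, so the equation is dimensionally consistent.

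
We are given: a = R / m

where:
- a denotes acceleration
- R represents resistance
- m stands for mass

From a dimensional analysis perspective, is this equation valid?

No

a (acceleration) has dimensions [L T^-2].
R (resistance) has dimensions [I^-2 L^2 M T^-3].
m (mass) has dimensions [M].

Left side: [L T^-2]
Right side: [I^-2 L^2 T^-3]

The two sides have different dimensions, so the equation is NOT dimensionally consistent.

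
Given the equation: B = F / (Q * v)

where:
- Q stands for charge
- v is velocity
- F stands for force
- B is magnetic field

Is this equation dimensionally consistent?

Yes

Q (charge) has dimensions [I T].
v (velocity) has dimensions [L T^-1].
F (force) has dimensions [L M T^-2].
B (magnetic field) has dimensions [I^-1 M T^-2].

Left side: [I^-1 M T^-2]
Right side: [I^-1 M T^-2]

Both sides have the same dimensions, so the equation is dimensionally consistent.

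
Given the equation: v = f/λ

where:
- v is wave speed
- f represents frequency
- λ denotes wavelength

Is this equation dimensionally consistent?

No

v (wave speed) has dimensions [L T^-1].
f (frequency) has dimensions [T^-1].
λ (wavelength) has dimensions [L].

Left side: [L T^-1]
Right side: [L^-1 T^-1]

The two sides have different dimensions, so the equation is NOT dimensionally consistent.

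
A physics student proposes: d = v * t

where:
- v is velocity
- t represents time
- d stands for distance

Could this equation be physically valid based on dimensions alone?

Yes

v (velocity) has dimensions [L T^-1].
t (time) has dimensions [T].
d (distance) has dimensions [L].

Left side: [L]
Right side: [L]

Both sides have the same dimensions, so the equation is dimensionally consistent.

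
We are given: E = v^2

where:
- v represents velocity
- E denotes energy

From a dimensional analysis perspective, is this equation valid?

No

v (velocity) has dimensions [L T^-1].
E (energy) has dimensions [L^2 M T^-2].

Left side: [L^2 M T^-2]
Right side: [L^2 T^-2]

The two sides have different dimensions, so the equation is NOT dimensionally consistent.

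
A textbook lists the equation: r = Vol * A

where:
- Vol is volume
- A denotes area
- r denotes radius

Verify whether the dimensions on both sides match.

No

Vol (volume) has dimensions [L^3].
A (area) has dimensions [L^2].
r (radius) has dimensions [L].

Left side: [L]
Right side: [L^5]

The two sides have different dimensions, so the equation is NOT dimensionally consistent.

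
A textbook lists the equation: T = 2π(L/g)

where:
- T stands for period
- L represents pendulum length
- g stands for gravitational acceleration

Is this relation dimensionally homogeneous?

No

T (period) has dimensions [T].
L (pendulum length) has dimensions [L].
g (gravitational acceleration) has dimensions [L T^-2].

Left side: [T]
Right side: [T^2]

The two sides have different dimensions, so the equation is NOT dimensionally consistent.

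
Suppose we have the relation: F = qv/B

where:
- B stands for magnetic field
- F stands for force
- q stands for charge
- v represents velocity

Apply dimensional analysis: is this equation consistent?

No

B (magnetic field) has dimensions [I^-1 M T^-2].
F (force) has dimensions [L M T^-2].
q (charge) has dimensions [I T].
v (velocity) has dimensions [L T^-1].

Left side: [L M T^-2]
Right side: [I^2 L M^-1 T^2]

The two sides have different dimensions, so the equation is NOT dimensionally consistent.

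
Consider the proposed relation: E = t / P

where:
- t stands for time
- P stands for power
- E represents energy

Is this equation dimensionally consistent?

No

t (time) has dimensions [T].
P (power) has dimensions [L^2 M T^-3].
E (energy) has dimensions [L^2 M T^-2].

Left side: [L^2 M T^-2]
Right side: [L^-2 M^-1 T^4]

The two sides have different dimensions, so the equation is NOT dimensionally consistent.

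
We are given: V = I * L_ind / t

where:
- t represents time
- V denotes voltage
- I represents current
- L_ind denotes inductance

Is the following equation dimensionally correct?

Yes

t (time) has dimensions [T].
V (voltage) has dimensions [I^-1 L^2 M T^-3].
I (current) has dimensions [I].
L_ind (inductance) has dimensions [I^-2 L^2 M T^-2].

Left side: [I^-1 L^2 M T^-3]
Right side: [I^-1 L^2 M T^-3]

Both sides have the same dimensions, so the equation is dimensionally consistent.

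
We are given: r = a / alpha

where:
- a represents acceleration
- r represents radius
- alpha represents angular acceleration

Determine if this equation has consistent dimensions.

Yes

a (acceleration) has dimensions [L T^-2].
r (radius) has dimensions [L].
alpha (angular acceleration) has dimensions [T^-2].

Left side: [L]
Right side: [L]

Both sides have the same dimensions, so the equation is dimensionally consistent.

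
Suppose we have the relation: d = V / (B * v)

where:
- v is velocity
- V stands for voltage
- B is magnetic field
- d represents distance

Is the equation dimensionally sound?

Yes

v (velocity) has dimensions [L T^-1].
V (voltage) has dimensions [I^-1 L^2 M T^-3].
B (magnetic field) has dimensions [I^-1 M T^-2].
d (distance) has dimensions [L].

Left side: [L]
Right side: [L]

Both sides have the same dimensions, so the equation is dimensionally consistent.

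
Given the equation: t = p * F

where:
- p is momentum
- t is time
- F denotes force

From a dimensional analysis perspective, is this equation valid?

No

p (momentum) has dimensions [L M T^-1].
t (time) has dimensions [T].
F (force) has dimensions [L M T^-2].

Left side: [T]
Right side: [L^2 M^2 T^-3]

The two sides have different dimensions, so the equation is NOT dimensionally consistent.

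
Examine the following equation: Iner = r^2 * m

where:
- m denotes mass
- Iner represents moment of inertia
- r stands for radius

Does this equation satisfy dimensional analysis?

Yes

m (mass) has dimensions [M].
Iner (moment of inertia) has dimensions [L^2 M].
r (radius) has dimensions [L].

Left side: [L^2 M]
Right side: [L^2 M]

Both sides have the same dimensions, so the equation is dimensionally consistent.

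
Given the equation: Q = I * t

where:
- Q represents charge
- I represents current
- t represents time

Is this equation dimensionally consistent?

Yes

Q (charge) has dimensions [I T].
I (current) has dimensions [I].
t (time) has dimensions [T].

Left side: [I T]
Right side: [I T]

Both sides have the same dimensions, so the equation is dimensionally consistent.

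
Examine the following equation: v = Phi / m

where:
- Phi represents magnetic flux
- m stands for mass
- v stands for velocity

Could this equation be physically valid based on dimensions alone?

No

Phi (magnetic flux) has dimensions [I^-1 L^2 M T^-2].
m (mass) has dimensions [M].
v (velocity) has dimensions [L T^-1].

Left side: [L T^-1]
Right side: [I^-1 L^2 T^-2]

The two sides have different dimensions, so the equation is NOT dimensionally consistent.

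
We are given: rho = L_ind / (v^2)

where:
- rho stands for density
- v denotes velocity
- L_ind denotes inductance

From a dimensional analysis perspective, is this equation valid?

No

rho (density) has dimensions [L^-3 M].
v (velocity) has dimensions [L T^-1].
L_ind (inductance) has dimensions [I^-2 L^2 M T^-2].

Left side: [L^-3 M]
Right side: [I^-2 M]

The two sides have different dimensions, so the equation is NOT dimensionally consistent.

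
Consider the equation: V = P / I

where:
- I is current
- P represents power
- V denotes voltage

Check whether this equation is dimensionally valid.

Yes

I (current) has dimensions [I].
P (power) has dimensions [L^2 M T^-3].
V (voltage) has dimensions [I^-1 L^2 M T^-3].

Left side: [I^-1 L^2 M T^-3]
Right side: [I^-1 L^2 M T^-3]

Both sides have the same dimensions, so the equation is dimensionally consistent.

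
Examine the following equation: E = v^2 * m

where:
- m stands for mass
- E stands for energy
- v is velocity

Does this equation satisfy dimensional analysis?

Yes

m (mass) has dimensions [M].
E (energy) has dimensions [L^2 M T^-2].
v (velocity) has dimensions [L T^-1].

Left side: [L^2 M T^-2]
Right side: [L^2 M T^-2]

Both sides have the same dimensions, so the equation is dimensionally consistent.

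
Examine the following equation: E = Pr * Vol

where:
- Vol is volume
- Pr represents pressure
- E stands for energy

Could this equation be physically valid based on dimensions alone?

Yes

Vol (volume) has dimensions [L^3].
Pr (pressure) has dimensions [L^-1 M T^-2].
E (energy) has dimensions [L^2 M T^-2].

Left side: [L^2 M T^-2]
Right side: [L^2 M T^-2]

Both sides have the same dimensions, so the equation is dimensionally consistent.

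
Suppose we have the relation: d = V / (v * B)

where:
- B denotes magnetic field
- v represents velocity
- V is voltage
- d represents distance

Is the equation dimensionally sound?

Yes

B (magnetic field) has dimensions [I^-1 M T^-2].
v (velocity) has dimensions [L T^-1].
V (voltage) has dimensions [I^-1 L^2 M T^-3].
d (distance) has dimensions [L].

Left side: [L]
Right side: [L]

Both sides have the same dimensions, so the equation is dimensionally consistent.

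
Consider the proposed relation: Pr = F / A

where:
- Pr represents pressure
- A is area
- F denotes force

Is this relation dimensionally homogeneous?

Yes

Pr (pressure) has dimensions [L^-1 M T^-2].
A (area) has dimensions [L^2].
F (force) has dimensions [L M T^-2].

Left side: [L^-1 M T^-2]
Right side: [L^-1 M T^-2]

Both sides have the same dimensions, so the equation is dimensionally consistent.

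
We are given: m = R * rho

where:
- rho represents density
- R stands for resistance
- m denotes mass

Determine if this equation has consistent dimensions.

No

rho (density) has dimensions [L^-3 M].
R (resistance) has dimensions [I^-2 L^2 M T^-3].
m (mass) has dimensions [M].

Left side: [M]
Right side: [I^-2 L^-1 M^2 T^-3]

The two sides have different dimensions, so the equation is NOT dimensionally consistent.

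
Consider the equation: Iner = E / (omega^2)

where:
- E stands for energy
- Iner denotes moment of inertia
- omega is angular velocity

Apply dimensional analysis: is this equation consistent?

Yes

E (energy) has dimensions [L^2 M T^-2].
Iner (moment of inertia) has dimensions [L^2 M].
omega (angular velocity) has dimensions [T^-1].

Left side: [L^2 M]
Right side: [L^2 M]

Both sides have the same dimensions, so the equation is dimensionally consistent.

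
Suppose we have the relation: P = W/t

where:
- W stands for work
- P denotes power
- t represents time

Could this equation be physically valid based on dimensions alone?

Yes

W (work) has dimensions [L^2 M T^-2].
P (power) has dimensions [L^2 M T^-3].
t (time) has dimensions [T].

Left side: [L^2 M T^-3]
Right side: [L^2 M T^-3]

Both sides have the same dimensions, so the equation is dimensionally consistent.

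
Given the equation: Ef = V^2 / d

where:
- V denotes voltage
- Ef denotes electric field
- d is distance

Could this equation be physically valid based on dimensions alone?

No

V (voltage) has dimensions [I^-1 L^2 M T^-3].
Ef (electric field) has dimensions [I^-1 L M T^-3].
d (distance) has dimensions [L].

Left side: [I^-1 L M T^-3]
Right side: [I^-2 L^3 M^2 T^-6]

The two sides have different dimensions, so the equation is NOT dimensionally consistent.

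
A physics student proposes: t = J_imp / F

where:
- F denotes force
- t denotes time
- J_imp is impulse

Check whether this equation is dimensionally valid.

Yes

F (force) has dimensions [L M T^-2].
t (time) has dimensions [T].
J_imp (impulse) has dimensions [L M T^-1].

Left side: [T]
Right side: [T]

Both sides have the same dimensions, so the equation is dimensionally consistent.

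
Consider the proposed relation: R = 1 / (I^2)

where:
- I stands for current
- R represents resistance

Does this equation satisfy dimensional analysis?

No

I (current) has dimensions [I].
R (resistance) has dimensions [I^-2 L^2 M T^-3].

Left side: [I^-2 L^2 M T^-3]
Right side: [I^-2]

The two sides have different dimensions, so the equation is NOT dimensionally consistent.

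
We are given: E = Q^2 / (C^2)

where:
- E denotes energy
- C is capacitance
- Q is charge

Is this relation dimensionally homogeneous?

No

E (energy) has dimensions [L^2 M T^-2].
C (capacitance) has dimensions [I^2 L^-2 M^-1 T^4].
Q (charge) has dimensions [I T].

Left side: [L^2 M T^-2]
Right side: [I^-2 L^4 M^2 T^-6]

The two sides have different dimensions, so the equation is NOT dimensionally consistent.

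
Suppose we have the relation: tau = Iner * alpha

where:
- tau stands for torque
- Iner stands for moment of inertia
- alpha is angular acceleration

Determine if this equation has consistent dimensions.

Yes

tau (torque) has dimensions [L^2 M T^-2].
Iner (moment of inertia) has dimensions [L^2 M].
alpha (angular acceleration) has dimensions [T^-2].

Left side: [L^2 M T^-2]
Right side: [L^2 M T^-2]

Both sides have the same dimensions, so the equation is dimensionally consistent.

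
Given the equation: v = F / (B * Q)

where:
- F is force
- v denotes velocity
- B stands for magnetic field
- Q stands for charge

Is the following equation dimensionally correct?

Yes

F (force) has dimensions [L M T^-2].
v (velocity) has dimensions [L T^-1].
B (magnetic field) has dimensions [I^-1 M T^-2].
Q (charge) has dimensions [I T].

Left side: [L T^-1]
Right side: [L T^-1]

Both sides have the same dimensions, so the equation is dimensionally consistent.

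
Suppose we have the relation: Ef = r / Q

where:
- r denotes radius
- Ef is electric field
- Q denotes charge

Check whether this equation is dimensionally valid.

No

r (radius) has dimensions [L].
Ef (electric field) has dimensions [I^-1 L M T^-3].
Q (charge) has dimensions [I T].

Left side: [I^-1 L M T^-3]
Right side: [I^-1 L T^-1]

The two sides have different dimensions, so the equation is NOT dimensionally consistent.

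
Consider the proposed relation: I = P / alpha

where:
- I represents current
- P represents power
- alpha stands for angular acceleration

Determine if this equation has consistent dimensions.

No

I (current) has dimensions [I].
P (power) has dimensions [L^2 M T^-3].
alpha (angular acceleration) has dimensions [T^-2].

Left side: [I]
Right side: [L^2 M T^-1]

The two sides have different dimensions, so the equation is NOT dimensionally consistent.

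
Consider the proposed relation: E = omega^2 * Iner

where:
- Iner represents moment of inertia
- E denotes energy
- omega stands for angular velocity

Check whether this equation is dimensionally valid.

Yes

Iner (moment of inertia) has dimensions [L^2 M].
E (energy) has dimensions [L^2 M T^-2].
omega (angular velocity) has dimensions [T^-1].

Left side: [L^2 M T^-2]
Right side: [L^2 M T^-2]

Both sides have the same dimensions, so the equation is dimensionally consistent.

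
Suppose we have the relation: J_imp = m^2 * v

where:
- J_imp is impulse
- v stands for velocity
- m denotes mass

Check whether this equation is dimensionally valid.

No

J_imp (impulse) has dimensions [L M T^-1].
v (velocity) has dimensions [L T^-1].
m (mass) has dimensions [M].

Left side: [L M T^-1]
Right side: [L M^2 T^-1]

The two sides have different dimensions, so the equation is NOT dimensionally consistent.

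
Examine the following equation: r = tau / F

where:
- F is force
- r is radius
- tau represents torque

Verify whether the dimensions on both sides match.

Yes

F (force) has dimensions [L M T^-2].
r (radius) has dimensions [L].
tau (torque) has dimensions [L^2 M T^-2].

Left side: [L]
Right side: [L]

Both sides have the same dimensions, so the equation is dimensionally consistent.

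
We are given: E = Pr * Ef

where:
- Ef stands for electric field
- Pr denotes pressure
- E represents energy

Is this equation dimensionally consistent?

No

Ef (electric field) has dimensions [I^-1 L M T^-3].
Pr (pressure) has dimensions [L^-1 M T^-2].
E (energy) has dimensions [L^2 M T^-2].

Left side: [L^2 M T^-2]
Right side: [I^-1 M^2 T^-5]

The two sides have different dimensions, so the equation is NOT dimensionally consistent.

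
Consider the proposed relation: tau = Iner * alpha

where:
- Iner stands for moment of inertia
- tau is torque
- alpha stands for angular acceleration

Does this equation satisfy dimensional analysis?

Yes

Iner (moment of inertia) has dimensions [L^2 M].
tau (torque) has dimensions [L^2 M T^-2].
alpha (angular acceleration) has dimensions [T^-2].

Left side: [L^2 M T^-2]
Right side: [L^2 M T^-2]

Both sides have the same dimensions, so the equation is dimensionally consistent.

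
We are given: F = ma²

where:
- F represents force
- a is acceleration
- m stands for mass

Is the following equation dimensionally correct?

No

F (force) has dimensions [L M T^-2].
a (acceleration) has dimensions [L T^-2].
m (mass) has dimensions [M].

Left side: [L M T^-2]
Right side: [L^2 M T^-4]

The two sides have different dimensions, so the equation is NOT dimensionally consistent.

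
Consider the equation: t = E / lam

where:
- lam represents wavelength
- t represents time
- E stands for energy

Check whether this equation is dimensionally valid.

No

lam (wavelength) has dimensions [L].
t (time) has dimensions [T].
E (energy) has dimensions [L^2 M T^-2].

Left side: [T]
Right side: [L M T^-2]

The two sides have different dimensions, so the equation is NOT dimensionally consistent.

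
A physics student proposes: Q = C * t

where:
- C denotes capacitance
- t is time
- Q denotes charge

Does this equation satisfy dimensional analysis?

No

C (capacitance) has dimensions [I^2 L^-2 M^-1 T^4].
t (time) has dimensions [T].
Q (charge) has dimensions [I T].

Left side: [I T]
Right side: [I^2 L^-2 M^-1 T^5]

The two sides have different dimensions, so the equation is NOT dimensionally consistent.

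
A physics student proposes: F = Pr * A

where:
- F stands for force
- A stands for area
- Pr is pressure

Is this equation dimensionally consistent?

Yes

F (force) has dimensions [L M T^-2].
A (area) has dimensions [L^2].
Pr (pressure) has dimensions [L^-1 M T^-2].

Left side: [L M T^-2]
Right side: [L M T^-2]

Both sides have the same dimensions, so the equation is dimensionally consistent.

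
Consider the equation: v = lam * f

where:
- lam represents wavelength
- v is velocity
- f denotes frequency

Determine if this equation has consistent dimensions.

Yes

lam (wavelength) has dimensions [L].
v (velocity) has dimensions [L T^-1].
f (frequency) has dimensions [T^-1].

Left side: [L T^-1]
Right side: [L T^-1]

Both sides have the same dimensions, so the equation is dimensionally consistent.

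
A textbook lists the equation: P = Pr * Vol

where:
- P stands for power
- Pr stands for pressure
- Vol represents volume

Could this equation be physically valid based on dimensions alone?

No

P (power) has dimensions [L^2 M T^-3].
Pr (pressure) has dimensions [L^-1 M T^-2].
Vol (volume) has dimensions [L^3].

Left side: [L^2 M T^-3]
Right side: [L^2 M T^-2]

The two sides have different dimensions, so the equation is NOT dimensionally consistent.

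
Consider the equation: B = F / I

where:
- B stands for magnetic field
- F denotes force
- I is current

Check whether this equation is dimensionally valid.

No

B (magnetic field) has dimensions [I^-1 M T^-2].
F (force) has dimensions [L M T^-2].
I (current) has dimensions [I].

Left side: [I^-1 M T^-2]
Right side: [I^-1 L M T^-2]

The two sides have different dimensions, so the equation is NOT dimensionally consistent.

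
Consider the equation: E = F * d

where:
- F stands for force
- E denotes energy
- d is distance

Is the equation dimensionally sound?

Yes

F (force) has dimensions [L M T^-2].
E (energy) has dimensions [L^2 M T^-2].
d (distance) has dimensions [L].

Left side: [L^2 M T^-2]
Right side: [L^2 M T^-2]

Both sides have the same dimensions, so the equation is dimensionally consistent.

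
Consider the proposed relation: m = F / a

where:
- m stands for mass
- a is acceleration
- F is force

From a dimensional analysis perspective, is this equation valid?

Yes

m (mass) has dimensions [M].
a (acceleration) has dimensions [L T^-2].
F (force) has dimensions [L M T^-2].

Left side: [M]
Right side: [M]

Both sides have the same dimensions, so the equation is dimensionally consistent.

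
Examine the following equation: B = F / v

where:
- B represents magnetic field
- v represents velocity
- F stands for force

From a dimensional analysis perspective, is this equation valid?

No

B (magnetic field) has dimensions [I^-1 M T^-2].
v (velocity) has dimensions [L T^-1].
F (force) has dimensions [L M T^-2].

Left side: [I^-1 M T^-2]
Right side: [M T^-1]

The two sides have different dimensions, so the equation is NOT dimensionally consistent.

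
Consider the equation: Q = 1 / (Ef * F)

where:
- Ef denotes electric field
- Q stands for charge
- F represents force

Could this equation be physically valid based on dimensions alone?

No

Ef (electric field) has dimensions [I^-1 L M T^-3].
Q (charge) has dimensions [I T].
F (force) has dimensions [L M T^-2].

Left side: [I T]
Right side: [I L^-2 M^-2 T^5]

The two sides have different dimensions, so the equation is NOT dimensionally consistent.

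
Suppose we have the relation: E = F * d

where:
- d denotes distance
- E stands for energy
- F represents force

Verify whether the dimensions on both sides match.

Yes

d (distance) has dimensions [L].
E (energy) has dimensions [L^2 M T^-2].
F (force) has dimensions [L M T^-2].

Left side: [L^2 M T^-2]
Right side: [L^2 M T^-2]

Both sides have the same dimensions, so the equation is dimensionally consistent.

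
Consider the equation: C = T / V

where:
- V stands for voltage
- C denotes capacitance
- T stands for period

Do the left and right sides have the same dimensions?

No

V (voltage) has dimensions [I^-1 L^2 M T^-3].
C (capacitance) has dimensions [I^2 L^-2 M^-1 T^4].
T (period) has dimensions [T].

Left side: [I^2 L^-2 M^-1 T^4]
Right side: [I L^-2 M^-1 T^4]

The two sides have different dimensions, so the equation is NOT dimensionally consistent.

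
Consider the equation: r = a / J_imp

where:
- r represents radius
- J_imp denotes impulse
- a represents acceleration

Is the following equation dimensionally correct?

No

r (radius) has dimensions [L].
J_imp (impulse) has dimensions [L M T^-1].
a (acceleration) has dimensions [L T^-2].

Left side: [L]
Right side: [M^-1 T^-1]

The two sides have different dimensions, so the equation is NOT dimensionally consistent.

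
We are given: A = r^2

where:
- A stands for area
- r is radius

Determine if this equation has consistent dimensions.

Yes

A (area) has dimensions [L^2].
r (radius) has dimensions [L].

Left side: [L^2]
Right side: [L^2]

Both sides have the same dimensions, so the equation is dimensionally consistent.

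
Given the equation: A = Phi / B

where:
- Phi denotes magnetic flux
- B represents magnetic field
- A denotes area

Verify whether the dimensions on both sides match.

Yes

Phi (magnetic flux) has dimensions [I^-1 L^2 M T^-2].
B (magnetic field) has dimensions [I^-1 M T^-2].
A (area) has dimensions [L^2].

Left side: [L^2]
Right side: [L^2]

Both sides have the same dimensions, so the equation is dimensionally consistent.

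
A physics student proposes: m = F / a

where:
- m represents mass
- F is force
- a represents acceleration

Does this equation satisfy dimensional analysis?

Yes

m (mass) has dimensions [M].
F (force) has dimensions [L M T^-2].
a (acceleration) has dimensions [L T^-2].

Left side: [M]
Right side: [M]

Both sides have the same dimensions, so the equation is dimensionally consistent.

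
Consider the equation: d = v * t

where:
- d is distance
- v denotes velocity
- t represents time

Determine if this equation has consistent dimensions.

Yes

d (distance) has dimensions [L].
v (velocity) has dimensions [L T^-1].
t (time) has dimensions [T].

Left side: [L]
Right side: [L]

Both sides have the same dimensions, so the equation is dimensionally consistent.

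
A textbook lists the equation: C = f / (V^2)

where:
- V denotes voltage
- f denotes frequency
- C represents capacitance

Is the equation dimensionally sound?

No

V (voltage) has dimensions [I^-1 L^2 M T^-3].
f (frequency) has dimensions [T^-1].
C (capacitance) has dimensions [I^2 L^-2 M^-1 T^4].

Left side: [I^2 L^-2 M^-1 T^4]
Right side: [I^2 L^-4 M^-2 T^5]

The two sides have different dimensions, so the equation is NOT dimensionally consistent.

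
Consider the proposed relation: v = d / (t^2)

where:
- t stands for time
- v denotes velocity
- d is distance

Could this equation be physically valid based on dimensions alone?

No

t (time) has dimensions [T].
v (velocity) has dimensions [L T^-1].
d (distance) has dimensions [L].

Left side: [L T^-1]
Right side: [L T^-2]

The two sides have different dimensions, so the equation is NOT dimensionally consistent.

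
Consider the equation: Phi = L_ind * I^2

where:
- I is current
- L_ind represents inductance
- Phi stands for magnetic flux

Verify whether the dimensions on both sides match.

No

I (current) has dimensions [I].
L_ind (inductance) has dimensions [I^-2 L^2 M T^-2].
Phi (magnetic flux) has dimensions [I^-1 L^2 M T^-2].

Left side: [I^-1 L^2 M T^-2]
Right side: [L^2 M T^-2]

The two sides have different dimensions, so the equation is NOT dimensionally consistent.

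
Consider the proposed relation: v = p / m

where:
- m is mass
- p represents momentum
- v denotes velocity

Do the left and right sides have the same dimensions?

Yes

m (mass) has dimensions [M].
p (momentum) has dimensions [L M T^-1].
v (velocity) has dimensions [L T^-1].

Left side: [L T^-1]
Right side: [L T^-1]

Both sides have the same dimensions, so the equation is dimensionally consistent.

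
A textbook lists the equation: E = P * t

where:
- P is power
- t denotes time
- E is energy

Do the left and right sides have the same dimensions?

Yes

P (power) has dimensions [L^2 M T^-3].
t (time) has dimensions [T].
E (energy) has dimensions [L^2 M T^-2].

Left side: [L^2 M T^-2]
Right side: [L^2 M T^-2]

Both sides have the same dimensions, so the equation is dimensionally consistent.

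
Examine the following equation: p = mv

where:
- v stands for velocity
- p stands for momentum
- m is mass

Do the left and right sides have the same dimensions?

Yes

v (velocity) has dimensions [L T^-1].
p (momentum) has dimensions [L M T^-1].
m (mass) has dimensions [M].

Left side: [L M T^-1]
Right side: [L M T^-1]

Both sides have the same dimensions, so the equation is dimensionally consistent.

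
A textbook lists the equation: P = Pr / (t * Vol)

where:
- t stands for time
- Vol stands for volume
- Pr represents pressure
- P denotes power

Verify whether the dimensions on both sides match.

No

t (time) has dimensions [T].
Vol (volume) has dimensions [L^3].
Pr (pressure) has dimensions [L^-1 M T^-2].
P (power) has dimensions [L^2 M T^-3].

Left side: [L^2 M T^-3]
Right side: [L^-4 M T^-3]

The two sides have different dimensions, so the equation is NOT dimensionally consistent.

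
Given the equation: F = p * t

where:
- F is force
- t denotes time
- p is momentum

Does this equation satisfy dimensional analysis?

No

F (force) has dimensions [L M T^-2].
t (time) has dimensions [T].
p (momentum) has dimensions [L M T^-1].

Left side: [L M T^-2]
Right side: [L M]

The two sides have different dimensions, so the equation is NOT dimensionally consistent.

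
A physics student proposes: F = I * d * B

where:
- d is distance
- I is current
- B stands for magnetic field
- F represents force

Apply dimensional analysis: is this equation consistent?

Yes

d (distance) has dimensions [L].
I (current) has dimensions [I].
B (magnetic field) has dimensions [I^-1 M T^-2].
F (force) has dimensions [L M T^-2].

Left side: [L M T^-2]
Right side: [L M T^-2]

Both sides have the same dimensions, so the equation is dimensionally consistent.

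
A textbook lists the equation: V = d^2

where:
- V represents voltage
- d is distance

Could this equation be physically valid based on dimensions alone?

No

V (voltage) has dimensions [I^-1 L^2 M T^-3].
d (distance) has dimensions [L].

Left side: [I^-1 L^2 M T^-3]
Right side: [L^2]

The two sides have different dimensions, so the equation is NOT dimensionally consistent.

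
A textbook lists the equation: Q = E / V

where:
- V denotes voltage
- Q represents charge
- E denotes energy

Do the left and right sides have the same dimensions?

Yes

V (voltage) has dimensions [I^-1 L^2 M T^-3].
Q (charge) has dimensions [I T].
E (energy) has dimensions [L^2 M T^-2].

Left side: [I T]
Right side: [I T]

Both sides have the same dimensions, so the equation is dimensionally consistent.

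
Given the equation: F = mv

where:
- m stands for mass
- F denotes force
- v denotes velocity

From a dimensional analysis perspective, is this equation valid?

No

m (mass) has dimensions [M].
F (force) has dimensions [L M T^-2].
v (velocity) has dimensions [L T^-1].

Left side: [L M T^-2]
Right side: [L M T^-1]

The two sides have different dimensions, so the equation is NOT dimensionally consistent.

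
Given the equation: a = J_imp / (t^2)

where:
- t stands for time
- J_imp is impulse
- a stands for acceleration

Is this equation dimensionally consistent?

No

t (time) has dimensions [T].
J_imp (impulse) has dimensions [L M T^-1].
a (acceleration) has dimensions [L T^-2].

Left side: [L T^-2]
Right side: [L M T^-3]

The two sides have different dimensions, so the equation is NOT dimensionally consistent.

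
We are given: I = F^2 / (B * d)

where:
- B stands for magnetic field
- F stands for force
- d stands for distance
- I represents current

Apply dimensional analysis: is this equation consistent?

No

B (magnetic field) has dimensions [I^-1 M T^-2].
F (force) has dimensions [L M T^-2].
d (distance) has dimensions [L].
I (current) has dimensions [I].

Left side: [I]
Right side: [I L M T^-2]

The two sides have different dimensions, so the equation is NOT dimensionally consistent.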